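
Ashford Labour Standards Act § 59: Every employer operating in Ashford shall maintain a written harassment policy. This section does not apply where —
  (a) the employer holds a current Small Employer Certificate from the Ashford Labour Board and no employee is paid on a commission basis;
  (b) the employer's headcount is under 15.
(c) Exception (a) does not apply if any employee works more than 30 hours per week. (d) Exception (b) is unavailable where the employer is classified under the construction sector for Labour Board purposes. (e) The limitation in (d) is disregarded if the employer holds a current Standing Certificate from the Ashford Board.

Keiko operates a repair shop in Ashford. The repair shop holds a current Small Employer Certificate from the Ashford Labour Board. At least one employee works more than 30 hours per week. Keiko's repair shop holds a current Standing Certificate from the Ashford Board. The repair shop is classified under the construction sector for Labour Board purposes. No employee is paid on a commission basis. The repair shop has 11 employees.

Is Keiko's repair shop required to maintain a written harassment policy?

Exception (a)'s conditions are all satisfied: a current Small Employer Certificate is held; no employee is paid on commission. But applying paragraph (c): (c) operates against (a): at least one employee exceeds 30 hours/week. So (a) is unavailable.
All of (b)'s requirements are met (the employer's headcount is 11, under the 15 limit). Applying paragraphs (d)–(e): (d) is triggered (the repair shop is classified under the construction sector), but is itself disapplied by (e): (e) is triggered — a current Standing Certificate is held. Exception (b) stands.

No — exception (b) applies; Keiko's repair shop is not required to maintain a written harassment policy.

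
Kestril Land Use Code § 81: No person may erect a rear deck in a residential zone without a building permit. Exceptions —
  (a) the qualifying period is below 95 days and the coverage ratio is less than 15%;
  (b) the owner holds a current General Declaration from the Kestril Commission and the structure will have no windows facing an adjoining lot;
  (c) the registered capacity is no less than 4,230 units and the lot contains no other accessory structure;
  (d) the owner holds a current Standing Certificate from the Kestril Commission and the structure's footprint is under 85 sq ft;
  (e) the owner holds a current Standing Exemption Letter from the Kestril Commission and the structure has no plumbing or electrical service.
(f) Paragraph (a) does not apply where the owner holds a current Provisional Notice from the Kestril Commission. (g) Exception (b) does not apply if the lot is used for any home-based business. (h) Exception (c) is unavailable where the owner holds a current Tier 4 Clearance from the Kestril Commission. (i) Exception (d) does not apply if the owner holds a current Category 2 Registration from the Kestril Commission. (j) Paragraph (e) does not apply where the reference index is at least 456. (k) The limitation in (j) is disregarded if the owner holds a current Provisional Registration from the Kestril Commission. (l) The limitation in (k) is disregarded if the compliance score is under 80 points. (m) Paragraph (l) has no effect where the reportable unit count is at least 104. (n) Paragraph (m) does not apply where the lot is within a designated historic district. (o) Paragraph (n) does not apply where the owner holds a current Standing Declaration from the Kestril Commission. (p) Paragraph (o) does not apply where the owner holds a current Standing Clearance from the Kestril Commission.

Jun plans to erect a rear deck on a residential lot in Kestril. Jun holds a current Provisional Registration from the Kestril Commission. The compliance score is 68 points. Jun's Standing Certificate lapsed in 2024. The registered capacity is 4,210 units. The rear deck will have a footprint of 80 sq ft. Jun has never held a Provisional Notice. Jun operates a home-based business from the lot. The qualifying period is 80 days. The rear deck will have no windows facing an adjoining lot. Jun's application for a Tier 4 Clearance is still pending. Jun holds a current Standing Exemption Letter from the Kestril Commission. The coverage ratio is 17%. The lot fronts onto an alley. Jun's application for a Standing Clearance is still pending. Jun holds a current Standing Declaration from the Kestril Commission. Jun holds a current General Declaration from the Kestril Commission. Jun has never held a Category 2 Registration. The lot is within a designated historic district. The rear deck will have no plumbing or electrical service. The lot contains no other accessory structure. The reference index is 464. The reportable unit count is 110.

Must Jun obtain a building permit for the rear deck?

Exception (a) fails — the coverage ratio is 17%, not less than 15%.
Exception (b) is satisfied on its face — a current General Declaration is held; no windows face an adjoining lot. But applying paragraph (g): (g) operates against (b): a home-based business operates on the lot. So (b) is unavailable.
Exception (c) requires that the registered capacity is no less than 4,230 units; but the registered capacity is 4,210 units, short of 4,230 units, so (c) is unavailable.
Exception (d) fails — there is no Standing Certificate in force.
Exception (e)'s conditions are all satisfied: a current Standing Exemption Letter is held; there is no plumbing or electrical service. As to paragraphs (j)–(p): (j) would limit (e) — the reference index is 464, meeting the 456 threshold — but (k) sets (j) aside: (k) operates against (j): a current Provisional Registration is held. (l) applies (the compliance score is 68 points, under the 80 points limit), but yields to (m): (m) operates against (l): the reportable unit count is 110, meeting the 104 threshold. (n) is triggered (the lot is in a historic district), but is overridden by (o): (o) is triggered — a current Standing Declaration is held. (p) is not triggered (there is no Standing Clearance in force), so (o) stands. So (e) applies.

No — exception (e) applies; Jun does not need a building permit.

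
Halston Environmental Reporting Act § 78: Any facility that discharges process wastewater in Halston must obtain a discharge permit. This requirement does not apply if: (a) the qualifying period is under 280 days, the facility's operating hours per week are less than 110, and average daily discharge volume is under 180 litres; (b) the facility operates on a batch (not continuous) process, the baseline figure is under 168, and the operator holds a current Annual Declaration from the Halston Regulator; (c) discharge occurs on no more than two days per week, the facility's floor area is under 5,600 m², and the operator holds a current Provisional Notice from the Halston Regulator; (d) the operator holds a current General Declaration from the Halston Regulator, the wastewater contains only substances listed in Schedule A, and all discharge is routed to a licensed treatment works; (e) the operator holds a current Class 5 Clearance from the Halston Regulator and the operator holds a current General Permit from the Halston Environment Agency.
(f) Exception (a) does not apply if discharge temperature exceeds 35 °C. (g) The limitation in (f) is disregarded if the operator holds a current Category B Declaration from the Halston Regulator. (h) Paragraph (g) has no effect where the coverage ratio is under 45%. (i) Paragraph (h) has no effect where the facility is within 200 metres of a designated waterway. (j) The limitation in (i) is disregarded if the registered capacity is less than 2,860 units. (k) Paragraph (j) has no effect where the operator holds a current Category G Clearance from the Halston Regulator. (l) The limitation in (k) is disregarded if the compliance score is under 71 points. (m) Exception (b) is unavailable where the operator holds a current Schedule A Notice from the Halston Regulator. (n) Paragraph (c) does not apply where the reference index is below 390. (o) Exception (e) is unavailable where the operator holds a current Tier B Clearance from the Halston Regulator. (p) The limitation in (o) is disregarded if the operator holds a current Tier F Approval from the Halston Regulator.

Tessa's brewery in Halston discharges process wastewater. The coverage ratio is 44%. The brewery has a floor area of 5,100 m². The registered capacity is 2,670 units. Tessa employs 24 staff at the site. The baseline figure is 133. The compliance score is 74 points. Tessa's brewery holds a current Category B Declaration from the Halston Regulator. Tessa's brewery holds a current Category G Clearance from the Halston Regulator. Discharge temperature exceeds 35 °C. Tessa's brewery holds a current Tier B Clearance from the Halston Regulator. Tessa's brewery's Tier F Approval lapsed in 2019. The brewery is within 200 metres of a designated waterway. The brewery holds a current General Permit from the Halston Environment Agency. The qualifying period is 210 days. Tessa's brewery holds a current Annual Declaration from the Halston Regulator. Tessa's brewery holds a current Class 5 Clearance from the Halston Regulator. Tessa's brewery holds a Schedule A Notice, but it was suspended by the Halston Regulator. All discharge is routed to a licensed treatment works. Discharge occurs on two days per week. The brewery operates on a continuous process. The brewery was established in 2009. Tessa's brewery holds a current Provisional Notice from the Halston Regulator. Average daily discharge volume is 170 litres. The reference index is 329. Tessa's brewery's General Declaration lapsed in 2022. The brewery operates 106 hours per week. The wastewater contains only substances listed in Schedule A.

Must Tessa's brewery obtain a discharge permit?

All of (a)'s requirements are met (the qualifying period is 210 days, under the 280 days limit; the facility's operating hours per week are 106, less than the 110 limit; average daily discharge volume is 170 litres, under the 180 litres limit). Considering the limiting provisions: (f) applies (discharge temperature exceeds 35 °C), but is set aside by (g): (g) operates — a current Category B Declaration is held. (h) is engaged (the coverage ratio is 44%, under the 45% limit), but is displaced by (i): (i) is triggered — the brewery is within 200 m of a designated waterway. (j) applies (the registered capacity is 2,670 units, less than the 2,860 units limit), but is displaced by (k): (k) is triggered — a current Category G Clearance is held. (l) does not operate here (the compliance score is 74 points, not under 71 points), so (k) stands. So (a) applies.
Exception (b) fails — the facility operates on a continuous process.
Exception (c)'s conditions are all satisfied: discharge occurs on no more than two days per week; the facility's floor area is 5,100 m², under the 5,600 m² limit; a current Provisional Notice is held. However, paragraph (n) must be considered: (n) operates against (c): the reference index is 329, below the 390 limit. So (c) is unavailable.
Exception (d) does not apply: no current General Declaration is held.
Exception (e)'s conditions are all satisfied: a current Class 5 Clearance is held; a current General Permit is held. But applying paragraphs (o)–(p): (o) operates against (e): a current Tier B Clearance is held. (p), which would lift (o), is not engaged — no current Tier F Approval is held. Exception (e) does not apply.

No — exception (a) applies; Tessa's brewery is not required to obtain a discharge permit.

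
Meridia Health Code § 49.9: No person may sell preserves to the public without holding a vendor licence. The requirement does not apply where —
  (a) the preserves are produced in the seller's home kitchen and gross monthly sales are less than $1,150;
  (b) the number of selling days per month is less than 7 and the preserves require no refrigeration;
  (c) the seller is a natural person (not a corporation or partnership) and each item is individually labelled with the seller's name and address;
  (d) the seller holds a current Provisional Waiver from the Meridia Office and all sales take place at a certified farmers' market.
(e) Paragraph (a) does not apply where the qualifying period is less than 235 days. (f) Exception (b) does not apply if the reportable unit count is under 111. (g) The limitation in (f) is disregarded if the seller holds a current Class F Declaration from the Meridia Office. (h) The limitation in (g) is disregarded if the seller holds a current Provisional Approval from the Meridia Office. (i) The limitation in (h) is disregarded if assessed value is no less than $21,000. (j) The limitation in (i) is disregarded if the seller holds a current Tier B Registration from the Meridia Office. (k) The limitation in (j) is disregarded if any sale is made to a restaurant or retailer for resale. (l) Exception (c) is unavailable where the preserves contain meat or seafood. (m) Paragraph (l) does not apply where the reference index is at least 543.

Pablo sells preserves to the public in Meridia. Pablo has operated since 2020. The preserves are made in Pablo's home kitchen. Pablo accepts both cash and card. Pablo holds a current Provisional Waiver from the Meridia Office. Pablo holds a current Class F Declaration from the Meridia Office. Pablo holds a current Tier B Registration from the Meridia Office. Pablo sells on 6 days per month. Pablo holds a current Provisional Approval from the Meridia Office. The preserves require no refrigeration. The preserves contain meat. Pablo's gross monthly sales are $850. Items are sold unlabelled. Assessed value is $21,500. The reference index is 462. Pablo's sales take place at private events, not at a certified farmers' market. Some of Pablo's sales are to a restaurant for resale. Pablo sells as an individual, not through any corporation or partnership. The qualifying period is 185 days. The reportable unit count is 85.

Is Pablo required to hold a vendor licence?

All of (a)'s requirements are met (the preserves are home-kitchen produced; gross monthly sales are $850, less than the $1,150 limit). But: (e) operates against (a): the qualifying period is 185 days, less than the 235 days limit. (a) is therefore removed.
Exception (b): the number of selling days per month is 6, less than the 7 limit; the preserves are shelf-stable — every condition holds. Considering the limiting provisions: (f) is engaged (the reportable unit count is 85, under the 111 limit), but yields to (g): (g) is triggered — a current Class F Declaration is held. (h) would limit (g) — a current Provisional Approval is held — but (i) sets (h) aside: (i) is engaged — assessed value is $21,500, meeting the $21,000 threshold. (j) is engaged (a current Tier B Registration is held), but is overridden by (k): (k) operates against (j): some sales are to a restaurant for resale. (b) remains available.
Exception (c) fails — items are sold unlabelled.
Exception (d) fails — sales are at private events, not a certified farmers' market.

No — exception (b) applies; Pablo is not required to hold a vendor licence.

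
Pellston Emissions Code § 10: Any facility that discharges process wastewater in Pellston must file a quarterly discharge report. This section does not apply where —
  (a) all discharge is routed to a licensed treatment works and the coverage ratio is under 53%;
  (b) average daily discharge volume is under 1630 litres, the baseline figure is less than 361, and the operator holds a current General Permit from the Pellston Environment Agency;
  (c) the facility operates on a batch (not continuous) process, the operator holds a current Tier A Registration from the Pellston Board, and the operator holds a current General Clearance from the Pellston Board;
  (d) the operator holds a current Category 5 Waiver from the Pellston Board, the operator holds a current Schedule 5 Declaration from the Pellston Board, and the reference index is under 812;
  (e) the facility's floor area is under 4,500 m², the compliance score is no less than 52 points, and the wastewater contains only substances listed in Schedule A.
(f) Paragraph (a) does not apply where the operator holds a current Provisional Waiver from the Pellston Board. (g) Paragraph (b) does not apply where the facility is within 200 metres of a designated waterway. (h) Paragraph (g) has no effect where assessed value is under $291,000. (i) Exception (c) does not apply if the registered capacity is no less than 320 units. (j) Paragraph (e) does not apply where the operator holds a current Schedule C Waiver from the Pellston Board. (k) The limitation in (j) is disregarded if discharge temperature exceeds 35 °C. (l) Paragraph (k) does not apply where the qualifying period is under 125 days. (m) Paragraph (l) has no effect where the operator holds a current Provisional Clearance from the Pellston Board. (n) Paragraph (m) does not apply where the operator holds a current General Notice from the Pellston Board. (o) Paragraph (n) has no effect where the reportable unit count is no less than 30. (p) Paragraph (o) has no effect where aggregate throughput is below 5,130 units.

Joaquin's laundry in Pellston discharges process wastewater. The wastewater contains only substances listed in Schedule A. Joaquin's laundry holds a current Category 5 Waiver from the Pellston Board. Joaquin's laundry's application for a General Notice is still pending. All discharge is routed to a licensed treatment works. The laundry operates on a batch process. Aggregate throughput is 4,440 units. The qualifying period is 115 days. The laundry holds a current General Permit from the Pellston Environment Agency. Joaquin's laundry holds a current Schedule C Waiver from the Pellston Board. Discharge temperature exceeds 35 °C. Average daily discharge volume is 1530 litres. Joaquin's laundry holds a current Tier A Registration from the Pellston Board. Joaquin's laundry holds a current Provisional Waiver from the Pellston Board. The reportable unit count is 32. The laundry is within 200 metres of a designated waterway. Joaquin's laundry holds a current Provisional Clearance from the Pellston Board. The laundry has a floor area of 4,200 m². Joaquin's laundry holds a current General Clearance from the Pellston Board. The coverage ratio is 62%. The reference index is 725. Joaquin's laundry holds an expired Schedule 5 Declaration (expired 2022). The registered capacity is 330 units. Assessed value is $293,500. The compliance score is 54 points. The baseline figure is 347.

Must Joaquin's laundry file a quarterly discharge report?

No — exception (e) applies; Joaquin's laundry is not required to file a quarterly discharge report.

Exception (a) fails — the coverage ratio is 62%, not under 53%.
Exception (b): average daily discharge volume is 1530 litres, under the 1630 litres limit; the baseline figure is 347, less than the 361 limit; a current General Permit is held — every condition holds. Turning to paragraphs (g)–(h): (g) is engaged — the laundry is within 200 m of a designated waterway. (h), which would lift (g), is inapplicable — assessed value is $293,500, not under $291,000. So (b) is unavailable.
All of (c)'s requirements are met (the facility operates on a batch process; a current Tier A Registration is held; a current General Clearance is held). But applying paragraph (i): (i) operates against (c): the registered capacity is 330 units, meeting the 320 units threshold. Exception (c) does not apply.
Exception (d) requires that the operator holds a current Schedule 5 Declaration from the Pellston Board; but no current Schedule 5 Declaration is held, so (d) is unavailable.
Exception (e): the facility's floor area is 4,200 m², under the 4,500 m² limit; the compliance score is 54 points, meeting the 52 points threshold; the wastewater is Schedule-A-only — every condition holds. Under paragraphs (j)–(p): (j) would limit (e) — a current Schedule C Waiver is held — but (k) sets (j) aside: (k) operates against (j): discharge temperature exceeds 35 °C. (l) would limit (k) — the qualifying period is 115 days, under the 125 days limit — but (m) sets (l) aside: (m) operates against (l): a current Provisional Clearance is held. (n) is not triggered (there is no General Notice in force), so (m) stands. Exception (e) stands.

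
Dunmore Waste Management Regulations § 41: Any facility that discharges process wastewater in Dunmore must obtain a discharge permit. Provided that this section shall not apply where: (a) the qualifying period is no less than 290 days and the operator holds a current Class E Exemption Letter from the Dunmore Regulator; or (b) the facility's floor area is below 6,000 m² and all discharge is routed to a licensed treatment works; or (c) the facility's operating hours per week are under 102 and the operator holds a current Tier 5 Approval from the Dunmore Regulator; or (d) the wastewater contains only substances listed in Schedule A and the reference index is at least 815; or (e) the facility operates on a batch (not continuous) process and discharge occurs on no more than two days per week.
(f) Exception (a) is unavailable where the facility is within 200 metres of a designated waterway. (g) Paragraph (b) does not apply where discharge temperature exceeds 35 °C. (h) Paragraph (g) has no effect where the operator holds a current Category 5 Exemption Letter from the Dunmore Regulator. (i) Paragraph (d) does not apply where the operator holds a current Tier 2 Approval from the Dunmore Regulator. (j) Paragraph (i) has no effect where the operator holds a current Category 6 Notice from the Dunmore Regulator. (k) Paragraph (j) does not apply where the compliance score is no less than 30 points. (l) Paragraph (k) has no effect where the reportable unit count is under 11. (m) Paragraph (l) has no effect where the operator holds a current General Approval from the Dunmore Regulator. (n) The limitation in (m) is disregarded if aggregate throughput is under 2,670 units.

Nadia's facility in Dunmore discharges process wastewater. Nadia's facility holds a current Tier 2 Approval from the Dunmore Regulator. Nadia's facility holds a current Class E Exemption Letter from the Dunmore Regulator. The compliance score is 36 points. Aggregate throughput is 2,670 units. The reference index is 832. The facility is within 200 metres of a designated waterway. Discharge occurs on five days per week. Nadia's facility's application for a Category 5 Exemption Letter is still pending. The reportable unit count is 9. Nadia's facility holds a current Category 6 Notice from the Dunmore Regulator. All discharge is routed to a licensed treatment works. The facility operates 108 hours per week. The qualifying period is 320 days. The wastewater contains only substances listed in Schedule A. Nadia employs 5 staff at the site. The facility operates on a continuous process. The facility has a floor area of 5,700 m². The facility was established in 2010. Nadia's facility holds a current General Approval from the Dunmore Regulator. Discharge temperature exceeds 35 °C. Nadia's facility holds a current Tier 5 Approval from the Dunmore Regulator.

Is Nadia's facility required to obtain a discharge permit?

Yes — Nadia's facility must obtain a discharge permit.

All of (a)'s requirements are met (the qualifying period is 320 days, meeting the 290 days threshold; a current Class E Exemption Letter is held). However, paragraph (f) must be considered: (f) applies — the facility is within 200 m of a designated waterway. Exception (a) does not apply.
All of (b)'s requirements are met (the facility's floor area is 5,700 m², below the 6,000 m² limit; discharge is routed to a licensed treatment works). Turning to paragraphs (g)–(h): (g) operates — discharge temperature exceeds 35 °C. (h), which would lift (g), does not operate here — the Category 5 Exemption Letter is not current. So (b) is unavailable.
Exception (c) does not apply: the facility's operating hours per week are 108, not under 102.
Exception (d): the wastewater is Schedule-A-only; the reference index is 832, meeting the 815 threshold — every condition holds. However, paragraphs (i)–(n) must be considered: (i) is engaged — a current Tier 2 Approval is held. (j) would limit (i) — a current Category 6 Notice is held — but (k) sets (j) aside: (k) is engaged — the compliance score is 36 points, meeting the 30 points threshold. (l) would limit (k) — the reportable unit count is 9, under the 11 limit — but (m) sets (l) aside: (m) applies — a current General Approval is held. (n) is inapplicable (aggregate throughput is 2,670 units, not under 2,670 units), so (m) stands. Exception (d) does not apply.
Exception (e) requires that the facility operates on a batch (not continuous) process; but the facility operates on a continuous process, so (e) is unavailable.
No exception displaces § 41.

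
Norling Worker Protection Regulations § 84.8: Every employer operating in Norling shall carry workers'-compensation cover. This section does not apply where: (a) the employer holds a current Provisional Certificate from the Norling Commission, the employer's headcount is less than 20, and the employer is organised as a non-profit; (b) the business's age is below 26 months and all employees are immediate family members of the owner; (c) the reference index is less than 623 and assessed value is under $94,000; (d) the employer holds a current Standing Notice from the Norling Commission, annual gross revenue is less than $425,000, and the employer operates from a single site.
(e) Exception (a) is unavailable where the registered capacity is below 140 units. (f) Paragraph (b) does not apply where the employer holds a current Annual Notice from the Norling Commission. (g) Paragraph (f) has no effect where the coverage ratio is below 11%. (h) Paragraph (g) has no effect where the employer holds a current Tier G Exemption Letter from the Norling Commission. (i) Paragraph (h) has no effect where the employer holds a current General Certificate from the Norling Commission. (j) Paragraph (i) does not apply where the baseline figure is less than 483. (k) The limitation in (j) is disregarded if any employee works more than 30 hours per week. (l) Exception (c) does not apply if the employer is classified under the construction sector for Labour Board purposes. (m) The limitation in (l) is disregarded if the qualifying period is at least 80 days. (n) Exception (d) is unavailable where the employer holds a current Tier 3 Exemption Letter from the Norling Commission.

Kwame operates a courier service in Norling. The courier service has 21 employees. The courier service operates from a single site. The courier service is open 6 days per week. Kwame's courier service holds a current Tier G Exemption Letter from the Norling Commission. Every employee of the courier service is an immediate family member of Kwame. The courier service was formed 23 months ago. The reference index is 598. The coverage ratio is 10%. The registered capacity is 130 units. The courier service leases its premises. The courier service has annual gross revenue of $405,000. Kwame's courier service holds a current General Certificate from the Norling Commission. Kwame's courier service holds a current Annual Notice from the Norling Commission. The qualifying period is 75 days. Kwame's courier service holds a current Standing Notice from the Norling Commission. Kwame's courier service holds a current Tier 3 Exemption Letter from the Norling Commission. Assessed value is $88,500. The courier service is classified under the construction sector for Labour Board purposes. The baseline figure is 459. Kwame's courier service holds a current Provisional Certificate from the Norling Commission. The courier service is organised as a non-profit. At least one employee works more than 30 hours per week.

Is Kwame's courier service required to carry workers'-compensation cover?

Exception (a) requires that the employer's headcount is less than 20; but the employer's headcount is 21, not less than 20, so (a) is unavailable.
All of (b)'s requirements are met (the business's age is 23 months, below the 26 months limit; every employee is an immediate family member). Considering the limiting provisions: (f) would limit (b) — a current Annual Notice is held — but (g) sets (f) aside: (g) operates against (f): the coverage ratio is 10%, below the 11% limit. (h) would limit (g) — a current Tier G Exemption Letter is held — but (i) sets (h) aside: (i) operates against (h): a current General Certificate is held. (j) is engaged (the baseline figure is 459, less than the 483 limit), but is displaced by (k): (k) applies — at least one employee exceeds 30 hours/week. So (b) applies.
Exception (c) is satisfied on its face — the reference index is 598, less than the 623 limit; assessed value is $88,500, under the $94,000 limit. Turning to paragraphs (l)–(m): (l) is engaged — the courier service is classified under the construction sector. (m) does not operate here (the qualifying period is 75 days, short of 80 days), so (l) stands. So (c) is unavailable.
Exception (d): a current Standing Notice is held; annual gross revenue is $405,000, less than the $425,000 limit; the employer operates from a single site — every condition holds. But applying paragraph (n): (n) applies — a current Tier 3 Exemption Letter is held. (d) is therefore removed.

No — exception (b) applies; Kwame's courier service is not required to carry workers'-compensation cover.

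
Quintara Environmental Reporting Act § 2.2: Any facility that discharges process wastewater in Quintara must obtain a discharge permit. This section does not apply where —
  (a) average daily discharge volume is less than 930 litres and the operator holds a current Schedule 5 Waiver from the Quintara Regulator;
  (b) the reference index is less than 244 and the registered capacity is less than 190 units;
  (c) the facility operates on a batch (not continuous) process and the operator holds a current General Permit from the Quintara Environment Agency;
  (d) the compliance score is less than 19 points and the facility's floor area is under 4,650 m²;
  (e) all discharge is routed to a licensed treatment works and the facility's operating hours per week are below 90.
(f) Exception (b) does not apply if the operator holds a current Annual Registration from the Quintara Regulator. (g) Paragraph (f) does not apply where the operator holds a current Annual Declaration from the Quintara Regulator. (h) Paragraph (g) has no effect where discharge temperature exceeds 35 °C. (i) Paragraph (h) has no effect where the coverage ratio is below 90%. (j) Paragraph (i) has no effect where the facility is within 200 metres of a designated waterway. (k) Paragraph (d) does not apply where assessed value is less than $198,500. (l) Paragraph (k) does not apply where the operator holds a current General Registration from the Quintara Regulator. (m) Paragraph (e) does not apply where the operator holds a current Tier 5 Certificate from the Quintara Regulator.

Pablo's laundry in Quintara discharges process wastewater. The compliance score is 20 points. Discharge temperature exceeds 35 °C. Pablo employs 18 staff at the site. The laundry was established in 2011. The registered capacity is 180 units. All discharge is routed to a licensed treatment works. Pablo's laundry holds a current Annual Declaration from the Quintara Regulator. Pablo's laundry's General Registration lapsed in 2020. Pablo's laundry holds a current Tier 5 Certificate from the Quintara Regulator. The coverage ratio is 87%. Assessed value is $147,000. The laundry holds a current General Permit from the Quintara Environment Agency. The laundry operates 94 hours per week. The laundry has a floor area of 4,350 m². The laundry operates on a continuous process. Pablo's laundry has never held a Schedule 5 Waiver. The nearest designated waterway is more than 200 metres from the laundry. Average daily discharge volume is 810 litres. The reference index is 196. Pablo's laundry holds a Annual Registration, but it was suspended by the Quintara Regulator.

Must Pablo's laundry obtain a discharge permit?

Exception (a) does not apply: there is no Schedule 5 Waiver in force.
Exception (b) is satisfied on its face — the reference index is 196, less than the 244 limit; the registered capacity is 180 units, less than the 190 units limit. Under paragraphs (f)–(j): (f) is inapplicable — there is no Annual Registration in force. (b) remains available.
Exception (c) requires that the facility operates on a batch (not continuous) process; but the facility operates on a continuous process, so (c) is unavailable.
Exception (d) requires that the compliance score is less than 19 points; but the compliance score is 20 points, not less than 19 points, so (d) is unavailable.
Exception (e) does not apply: the facility's operating hours per week are 94, not below 90.

No — exception (b) applies; Pablo's laundry is not required to obtain a discharge permit.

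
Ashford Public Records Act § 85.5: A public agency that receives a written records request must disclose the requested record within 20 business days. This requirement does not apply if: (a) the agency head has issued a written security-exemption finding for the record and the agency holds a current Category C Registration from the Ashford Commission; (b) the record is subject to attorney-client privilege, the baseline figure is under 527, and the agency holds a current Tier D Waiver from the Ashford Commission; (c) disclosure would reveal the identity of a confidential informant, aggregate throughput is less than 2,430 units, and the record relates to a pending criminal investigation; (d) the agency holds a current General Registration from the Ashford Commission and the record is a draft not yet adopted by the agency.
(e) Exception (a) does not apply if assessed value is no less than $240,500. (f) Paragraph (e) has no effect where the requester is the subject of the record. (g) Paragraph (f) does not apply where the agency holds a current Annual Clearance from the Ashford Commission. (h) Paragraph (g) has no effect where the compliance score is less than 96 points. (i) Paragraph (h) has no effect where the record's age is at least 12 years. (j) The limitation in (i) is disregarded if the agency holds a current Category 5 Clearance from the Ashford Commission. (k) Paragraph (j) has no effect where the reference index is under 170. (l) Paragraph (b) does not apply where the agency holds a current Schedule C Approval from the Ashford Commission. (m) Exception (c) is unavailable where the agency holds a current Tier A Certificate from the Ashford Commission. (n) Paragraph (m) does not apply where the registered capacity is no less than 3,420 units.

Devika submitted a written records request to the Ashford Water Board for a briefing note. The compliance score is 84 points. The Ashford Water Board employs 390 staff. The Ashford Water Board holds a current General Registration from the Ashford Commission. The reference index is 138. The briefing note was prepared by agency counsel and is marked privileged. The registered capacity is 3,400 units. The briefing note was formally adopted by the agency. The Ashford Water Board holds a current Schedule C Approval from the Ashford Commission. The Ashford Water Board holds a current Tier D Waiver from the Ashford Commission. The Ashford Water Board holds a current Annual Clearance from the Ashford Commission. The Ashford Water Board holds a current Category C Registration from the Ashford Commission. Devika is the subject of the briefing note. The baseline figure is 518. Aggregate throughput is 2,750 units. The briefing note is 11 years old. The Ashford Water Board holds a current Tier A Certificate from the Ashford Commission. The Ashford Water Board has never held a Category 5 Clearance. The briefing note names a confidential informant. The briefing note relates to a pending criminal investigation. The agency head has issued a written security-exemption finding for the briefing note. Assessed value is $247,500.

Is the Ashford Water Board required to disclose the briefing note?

No — exception (a) applies; the Ashford Water Board is not required to disclose the briefing note.

Exception (a) is satisfied on its face — a written security-exemption finding has been issued; a current Category C Registration is held. Applying paragraphs (e)–(k): (e) applies (assessed value is $247,500, meeting the $240,500 threshold), but is itself disapplied by (f): (f) operates against (e): Devika is the subject of the briefing note. (g) is engaged (a current Annual Clearance is held), but is displaced by (h): (h) operates against (g): the compliance score is 84 points, less than the 96 points limit. (i), which would lift (h), is inapplicable — the record's age is 11 years, short of 12 years. So (a) applies.
Exception (b): the briefing note is privileged; the baseline figure is 518, under the 527 limit; a current Tier D Waiver is held — every condition holds. But: (l) applies — a current Schedule C Approval is held. So (b) is unavailable.
Exception (c) requires that aggregate throughput is less than 2,430 units; but aggregate throughput is 2,750 units, not less than 2,430 units, so (c) is unavailable.
Exception (d) does not apply: the briefing note has been formally adopted.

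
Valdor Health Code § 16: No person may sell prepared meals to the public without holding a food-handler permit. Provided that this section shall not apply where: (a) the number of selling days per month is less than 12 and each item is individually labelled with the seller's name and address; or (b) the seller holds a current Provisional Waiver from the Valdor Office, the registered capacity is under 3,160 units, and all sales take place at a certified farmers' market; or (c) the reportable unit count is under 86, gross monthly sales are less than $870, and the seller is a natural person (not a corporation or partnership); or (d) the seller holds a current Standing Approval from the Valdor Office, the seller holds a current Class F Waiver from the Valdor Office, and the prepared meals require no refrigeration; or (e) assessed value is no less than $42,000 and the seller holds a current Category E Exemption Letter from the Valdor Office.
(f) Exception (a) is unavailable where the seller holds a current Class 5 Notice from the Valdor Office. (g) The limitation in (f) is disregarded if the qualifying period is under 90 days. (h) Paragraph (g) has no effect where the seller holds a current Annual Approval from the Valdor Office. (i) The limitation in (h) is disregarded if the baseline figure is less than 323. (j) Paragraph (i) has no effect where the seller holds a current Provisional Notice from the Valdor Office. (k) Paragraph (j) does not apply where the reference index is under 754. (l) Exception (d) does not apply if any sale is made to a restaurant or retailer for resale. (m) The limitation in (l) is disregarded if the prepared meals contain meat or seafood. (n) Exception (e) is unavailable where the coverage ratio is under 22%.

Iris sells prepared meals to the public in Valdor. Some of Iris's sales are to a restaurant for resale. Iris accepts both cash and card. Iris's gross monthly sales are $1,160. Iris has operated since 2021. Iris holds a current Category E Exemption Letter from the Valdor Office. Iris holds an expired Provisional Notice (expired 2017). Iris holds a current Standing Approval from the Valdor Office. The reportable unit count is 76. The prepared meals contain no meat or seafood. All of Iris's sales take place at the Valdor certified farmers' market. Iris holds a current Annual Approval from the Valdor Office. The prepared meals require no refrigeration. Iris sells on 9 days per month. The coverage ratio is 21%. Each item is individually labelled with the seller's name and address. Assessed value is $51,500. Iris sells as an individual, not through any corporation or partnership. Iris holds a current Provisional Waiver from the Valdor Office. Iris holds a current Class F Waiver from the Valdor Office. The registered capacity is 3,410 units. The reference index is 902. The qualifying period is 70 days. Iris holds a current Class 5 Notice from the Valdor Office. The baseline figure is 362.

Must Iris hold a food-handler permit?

Yes — Iris must hold a food-handler permit.

Exception (a)'s conditions are all satisfied: the number of selling days per month is 9, less than the 12 limit; items are individually labelled. Turning to paragraphs (f)–(k): (f) is triggered — a current Class 5 Notice is held. (g) is triggered (the qualifying period is 70 days, under the 90 days limit), but is set aside by (h): (h) operates against (g): a current Annual Approval is held. (i), which would lift (h), does not operate here — the baseline figure is 362, not less than 323. Exception (a) does not apply.
Exception (b) does not apply: the registered capacity is 3,410 units, not under 3,160 units.
Exception (c) fails — gross monthly sales are $1,160, not less than $870.
Exception (d) is satisfied on its face — a current Standing Approval is held; a current Class F Waiver is held; the prepared meals are shelf-stable. But applying paragraphs (l)–(m): (l) operates against (d): some sales are to a restaurant for resale. (m), which would lift (l), does not operate here — the prepared meals contain no meat or seafood. Exception (d) does not apply.
Exception (e) is satisfied on its face — assessed value is $51,500, meeting the $42,000 threshold; a current Category E Exemption Letter is held. However, paragraph (n) must be considered: (n) is engaged — the coverage ratio is 21%, under the 22% limit. Exception (e) does not apply.
No exception displaces § 16.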